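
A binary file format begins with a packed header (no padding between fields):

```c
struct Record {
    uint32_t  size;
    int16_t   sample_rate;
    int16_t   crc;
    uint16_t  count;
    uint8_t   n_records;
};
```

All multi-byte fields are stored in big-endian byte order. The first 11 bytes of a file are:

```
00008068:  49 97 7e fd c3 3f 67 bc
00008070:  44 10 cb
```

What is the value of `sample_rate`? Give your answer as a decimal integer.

-15553

`sample_rate` follows `size` (4 bytes), so it starts at byte offset 4 and occupies 2 bytes.
Bytes at offsets 4..5: C3 3F.
Big-endian: lowest address holds the most-significant byte.
The bytes are already most-significant first: 0xC33F.
Top bit is set, so as a signed 16-bit value this is 0xC33F − 2^16 = -15553.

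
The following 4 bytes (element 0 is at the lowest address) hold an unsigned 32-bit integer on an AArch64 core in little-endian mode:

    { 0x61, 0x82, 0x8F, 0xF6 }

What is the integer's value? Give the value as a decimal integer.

4136600161

In little-endian order the low byte comes first in memory.
Reassemble most-significant byte first: F6 8F 82 61 → 0xF68F8261.
0xF68F8261 = 4136600161.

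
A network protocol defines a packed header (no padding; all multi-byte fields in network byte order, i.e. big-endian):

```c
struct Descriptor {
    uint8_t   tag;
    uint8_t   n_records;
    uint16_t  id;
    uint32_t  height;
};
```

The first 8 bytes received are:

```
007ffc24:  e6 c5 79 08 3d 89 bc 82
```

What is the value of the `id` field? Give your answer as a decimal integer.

`id` follows `tag` (1 B), `n_records` (1 B), so it starts at offset 1 + 1 = 2 and occupies 2 bytes.
Bytes at offsets 2..3: 79 08.
Big-endian stores the most-significant byte at the lowest address.
The bytes are already most-significant first: 0x7908.
0x7908 = 30984.

30984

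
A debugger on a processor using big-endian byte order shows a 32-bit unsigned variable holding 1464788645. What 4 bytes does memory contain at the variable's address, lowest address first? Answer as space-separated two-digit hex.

57 4E E6 A5

1464788645 in hexadecimal, padded to 32 bits, is 0x574EE6A5.
Split into bytes (most-significant first): 57 4E E6 A5.
In big-endian order the high byte comes first in memory.
So the memory order matches the most-significant-first order: 57 4E E6 A5.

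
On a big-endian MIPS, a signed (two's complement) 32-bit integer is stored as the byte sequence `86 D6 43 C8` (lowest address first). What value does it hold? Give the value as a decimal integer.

Big-endian: lowest address holds the most-significant byte.
The bytes are already most-significant first: 0x86D643C8.
Top bit is set, so as a signed 32-bit value this is 0x86D643C8 − 2^32 = -2032778296.

-2032778296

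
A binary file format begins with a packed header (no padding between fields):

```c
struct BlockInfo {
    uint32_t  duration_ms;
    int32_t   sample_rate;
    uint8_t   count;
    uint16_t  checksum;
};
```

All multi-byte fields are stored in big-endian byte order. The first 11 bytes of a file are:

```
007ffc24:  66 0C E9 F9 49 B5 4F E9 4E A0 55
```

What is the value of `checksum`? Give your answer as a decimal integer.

41045

`checksum` follows `duration_ms` (4 B), `sample_rate` (4 B), `count` (1 B), so it starts at offset 4 + 4 + 1 = 9 and occupies 2 bytes.
Bytes at offsets 9..10: A0 55.
Big-endian: lowest address holds the most-significant byte.
The bytes are already most-significant first: 0xA055.
0xA055 = 41045.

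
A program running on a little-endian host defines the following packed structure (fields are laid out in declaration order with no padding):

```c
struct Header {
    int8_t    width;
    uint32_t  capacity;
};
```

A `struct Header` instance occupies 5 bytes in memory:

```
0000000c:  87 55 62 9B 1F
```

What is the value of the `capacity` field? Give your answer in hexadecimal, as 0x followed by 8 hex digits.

0x1F9B6255

`capacity` follows `width` (1 byte), so it starts at byte offset 1 and occupies 4 bytes.
Bytes at offsets 1..4: 55 62 9B 1F.
In little-endian order the low byte comes first in memory.
Reassemble most-significant byte first: 1F 9B 62 55 → 0x1F9B6255.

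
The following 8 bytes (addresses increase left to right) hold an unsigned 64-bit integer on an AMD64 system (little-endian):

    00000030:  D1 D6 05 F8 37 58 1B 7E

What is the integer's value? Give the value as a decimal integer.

In little-endian order the low byte comes first in memory.
Reassemble most-significant byte first: 7E 1B 58 37 F8 05 D6 D1 → 0x7E1B5837F805D6D1.
0x7E1B5837F805D6D1 = 9086953670557685457.

9086953670557685457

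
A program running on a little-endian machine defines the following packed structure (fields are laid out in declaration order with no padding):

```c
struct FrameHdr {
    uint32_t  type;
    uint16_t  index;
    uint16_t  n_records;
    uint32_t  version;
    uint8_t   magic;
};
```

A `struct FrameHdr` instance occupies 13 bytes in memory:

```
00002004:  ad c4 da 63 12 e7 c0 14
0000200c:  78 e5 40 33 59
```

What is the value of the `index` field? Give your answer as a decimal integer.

59154

`index` follows `type` (4 bytes), so it starts at byte offset 4 and occupies 2 bytes.
Bytes at offsets 4..5: 12 E7.
Little-endian stores the least-significant byte at the lowest address.
Reassemble most-significant byte first: E7 12 → 0xE712.
0xE712 = 59154.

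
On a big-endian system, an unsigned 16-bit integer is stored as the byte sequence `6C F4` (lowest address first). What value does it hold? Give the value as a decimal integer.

27892

Big-endian stores the most-significant byte at the lowest address.
The bytes are already most-significant first: 0x6CF4.
0x6CF4 = 27892.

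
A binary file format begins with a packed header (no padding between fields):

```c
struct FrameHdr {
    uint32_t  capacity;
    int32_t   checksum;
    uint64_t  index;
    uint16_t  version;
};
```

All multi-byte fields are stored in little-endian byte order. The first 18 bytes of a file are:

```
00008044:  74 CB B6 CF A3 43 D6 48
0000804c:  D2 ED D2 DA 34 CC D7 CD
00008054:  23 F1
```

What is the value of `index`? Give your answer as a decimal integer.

14832548425149640146

`index` follows `capacity` (4 B), `checksum` (4 B), so it starts at offset 4 + 4 = 8 and occupies 8 bytes.
Bytes at offsets 8..15: D2 ED D2 DA 34 CC D7 CD.
In little-endian order the low byte comes first in memory.
Reassemble most-significant byte first: CD D7 CC 34 DA D2 ED D2 → 0xCDD7CC34DAD2EDD2.
0xCDD7CC34DAD2EDD2 = 14832548425149640146.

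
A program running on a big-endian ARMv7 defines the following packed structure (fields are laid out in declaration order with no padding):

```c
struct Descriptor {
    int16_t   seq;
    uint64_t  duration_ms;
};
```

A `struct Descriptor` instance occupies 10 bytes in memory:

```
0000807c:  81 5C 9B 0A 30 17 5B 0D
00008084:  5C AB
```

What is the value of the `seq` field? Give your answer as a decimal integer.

-32420

`seq` is the first field, at byte offset 0, occupying 2 bytes.
Bytes at offsets 0..1: 81 5C.
In big-endian order the high byte comes first in memory.
The bytes are already most-significant first: 0x815C.
Top bit is set, so as a signed 16-bit value this is 0x815C − 2^16 = -32420.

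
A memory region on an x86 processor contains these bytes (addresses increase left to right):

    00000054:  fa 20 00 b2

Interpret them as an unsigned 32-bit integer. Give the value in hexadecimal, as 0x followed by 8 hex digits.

0xB20020FA

Little-endian stores the least-significant byte at the lowest address.
Reassemble most-significant byte first: B2 00 20 FA → 0xB20020FA.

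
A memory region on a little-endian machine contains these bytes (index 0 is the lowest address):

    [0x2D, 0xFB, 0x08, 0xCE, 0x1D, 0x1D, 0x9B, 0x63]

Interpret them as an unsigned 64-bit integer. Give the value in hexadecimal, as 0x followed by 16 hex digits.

0x639B1D1DCE08FB2D

In little-endian order the low byte comes first in memory.
Reassemble most-significant byte first: 63 9B 1D 1D CE 08 FB 2D → 0x639B1D1DCE08FB2D.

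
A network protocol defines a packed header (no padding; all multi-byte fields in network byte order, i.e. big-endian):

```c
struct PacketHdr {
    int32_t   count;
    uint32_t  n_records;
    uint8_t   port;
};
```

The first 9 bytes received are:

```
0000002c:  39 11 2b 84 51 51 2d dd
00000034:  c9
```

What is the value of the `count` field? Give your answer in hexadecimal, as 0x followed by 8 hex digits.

0x39112B84

`count` is the first field, at byte offset 0, occupying 4 bytes.
Bytes at offsets 0..3: 39 11 2B 84.
Big-endian: lowest address holds the most-significant byte.
The bytes are already most-significant first: 0x39112B84.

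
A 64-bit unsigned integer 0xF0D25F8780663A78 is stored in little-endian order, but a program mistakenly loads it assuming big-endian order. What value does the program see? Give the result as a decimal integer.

Stored little-endian, the bytes at ascending addresses are 78 3A 66 80 87 5F D2 F0.
Read back as big-endian, the last byte is least significant, giving 0x783A6680875FD2F0.
0x783A6680875FD2F0 = 8663349535413621488.

8663349535413621488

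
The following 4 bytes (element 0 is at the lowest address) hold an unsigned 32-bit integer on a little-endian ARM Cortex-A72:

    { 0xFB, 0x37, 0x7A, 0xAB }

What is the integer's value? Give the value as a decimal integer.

Little-endian stores the least-significant byte at the lowest address.
Reassemble most-significant byte first: AB 7A 37 FB → 0xAB7A37FB.
0xAB7A37FB = 2876913659.

2876913659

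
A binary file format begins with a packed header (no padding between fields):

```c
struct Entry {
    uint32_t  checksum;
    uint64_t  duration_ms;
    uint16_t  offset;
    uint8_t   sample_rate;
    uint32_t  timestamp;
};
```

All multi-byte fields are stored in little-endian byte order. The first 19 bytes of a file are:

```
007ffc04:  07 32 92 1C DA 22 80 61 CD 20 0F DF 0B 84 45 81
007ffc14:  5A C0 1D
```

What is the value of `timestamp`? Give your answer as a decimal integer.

499145345

`timestamp` follows `checksum` (4 B), `duration_ms` (8 B), `offset` (2 B), `sample_rate` (1 B), so it starts at offset 4 + 8 + 2 + 1 = 15 and occupies 4 bytes.
Bytes at offsets 15..18: 81 5A C0 1D.
Little-endian stores the least-significant byte at the lowest address.
Reassemble most-significant byte first: 1D C0 5A 81 → 0x1DC05A81.
0x1DC05A81 = 499145345.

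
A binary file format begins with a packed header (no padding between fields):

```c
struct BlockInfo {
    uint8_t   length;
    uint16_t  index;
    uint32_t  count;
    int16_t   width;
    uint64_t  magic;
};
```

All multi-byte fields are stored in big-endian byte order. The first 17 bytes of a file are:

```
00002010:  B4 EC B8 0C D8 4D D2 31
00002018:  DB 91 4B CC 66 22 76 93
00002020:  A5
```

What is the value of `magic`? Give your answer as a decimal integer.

10469686497789776805

`magic` follows `length` (1 B), `index` (2 B), `count` (4 B), `width` (2 B), so it starts at offset 1 + 2 + 4 + 2 = 9 and occupies 8 bytes.
Bytes at offsets 9..16: 91 4B CC 66 22 76 93 A5.
Big-endian stores the most-significant byte at the lowest address.
The bytes are already most-significant first: 0x914BCC66227693A5.
0x914BCC66227693A5 = 10469686497789776805.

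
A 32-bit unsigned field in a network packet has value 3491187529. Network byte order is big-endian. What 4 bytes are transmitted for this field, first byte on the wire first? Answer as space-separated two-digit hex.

D0 17 4B 49

3491187529 in hexadecimal, padded to 32 bits, is 0xD0174B49.
Split into bytes (most-significant first): D0 17 4B 49.
Big-endian: lowest address holds the most-significant byte.
So the memory order matches the most-significant-first order: D0 17 4B 49.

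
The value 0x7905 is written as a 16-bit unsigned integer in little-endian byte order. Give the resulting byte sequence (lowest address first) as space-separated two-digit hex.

Split into bytes (most-significant first): 79 05.
In little-endian order the low byte comes first in memory.
So at ascending addresses the bytes are 05 79.

05 79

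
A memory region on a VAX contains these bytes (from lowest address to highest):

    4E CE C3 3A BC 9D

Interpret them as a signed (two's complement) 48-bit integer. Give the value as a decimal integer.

Little-endian: lowest address holds the least-significant byte.
Reassemble most-significant byte first: 9D BC 3A C3 CE 4E → 0x9DBC3AC3CE4E.
Top bit is set, so as a signed 48-bit value this is 0x9DBC3AC3CE4E − 2^48 = -108043211387314.

-108043211387314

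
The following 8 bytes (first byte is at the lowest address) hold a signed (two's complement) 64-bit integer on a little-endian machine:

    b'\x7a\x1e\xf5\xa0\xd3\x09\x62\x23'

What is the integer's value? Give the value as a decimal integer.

Little-endian: lowest address holds the least-significant byte.
Reassemble most-significant byte first: 23 62 09 D3 A0 F5 1E 7A → 0x236209D3A0F51E7A.
0x236209D3A0F51E7A = 2549611143588290170.

2549611143588290170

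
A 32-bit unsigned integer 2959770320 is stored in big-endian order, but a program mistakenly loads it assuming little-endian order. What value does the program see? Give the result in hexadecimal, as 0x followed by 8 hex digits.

2959770320 in 32-bit hexadecimal is 0xB06A82D0.
Stored big-endian, the bytes at ascending addresses are B0 6A 82 D0.
Read back as little-endian, the first byte is least significant, giving 0xD0826AB0.

0xD0826AB0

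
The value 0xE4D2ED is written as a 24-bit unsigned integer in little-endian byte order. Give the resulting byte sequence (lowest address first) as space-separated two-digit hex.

ED D2 E4

Split into bytes (most-significant first): E4 D2 ED.
Little-endian stores the least-significant byte at the lowest address.
So at ascending addresses the bytes are ED D2 E4.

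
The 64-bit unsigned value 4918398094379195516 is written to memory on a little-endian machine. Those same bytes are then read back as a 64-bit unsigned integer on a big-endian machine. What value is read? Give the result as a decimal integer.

8943143970799173956

4918398094379195516 in 64-bit hexadecimal is 0x4441A9020F6E1C7C.
Stored little-endian, the bytes at ascending addresses are 7C 1C 6E 0F 02 A9 41 44.
Read back as big-endian, the last byte is least significant, giving 0x7C1C6E0F02A94144.
0x7C1C6E0F02A94144 = 8943143970799173956.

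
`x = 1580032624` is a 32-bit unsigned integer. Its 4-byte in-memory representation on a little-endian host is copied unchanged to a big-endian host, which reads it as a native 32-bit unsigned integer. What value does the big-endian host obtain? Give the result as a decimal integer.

1580032624 in 32-bit hexadecimal is 0x5E2D6270.
Stored little-endian, the bytes at ascending addresses are 70 62 2D 5E.
Read back as big-endian, the last byte is least significant, giving 0x70622D5E.
0x70622D5E = 1885482334.

1885482334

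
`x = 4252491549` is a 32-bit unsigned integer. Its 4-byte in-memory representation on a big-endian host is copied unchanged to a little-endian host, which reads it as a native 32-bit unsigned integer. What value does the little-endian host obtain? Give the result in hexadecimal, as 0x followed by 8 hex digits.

0x1DDF77FD

4252491549 in 32-bit hexadecimal is 0xFD77DF1D.
Stored big-endian, the bytes at ascending addresses are FD 77 DF 1D.
Read back as little-endian, the first byte is least significant, giving 0x1DDF77FD.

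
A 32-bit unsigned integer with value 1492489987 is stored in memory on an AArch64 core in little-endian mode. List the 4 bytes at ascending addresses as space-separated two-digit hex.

03 97 F5 58

1492489987 in hexadecimal, padded to 32 bits, is 0x58F59703.
Split into bytes (most-significant first): 58 F5 97 03.
Little-endian: lowest address holds the least-significant byte.
So at ascending addresses the bytes are 03 97 F5 58.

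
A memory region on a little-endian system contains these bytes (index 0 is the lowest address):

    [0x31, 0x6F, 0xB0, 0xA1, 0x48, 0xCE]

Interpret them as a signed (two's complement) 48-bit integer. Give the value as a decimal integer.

In little-endian order the low byte comes first in memory.
Reassemble most-significant byte first: CE 48 A1 B0 6F 31 → 0xCE48A1B06F31.
Top bit is set, so as a signed 48-bit value this is 0xCE48A1B06F31 − 2^48 = -54663631048911.

-54663631048911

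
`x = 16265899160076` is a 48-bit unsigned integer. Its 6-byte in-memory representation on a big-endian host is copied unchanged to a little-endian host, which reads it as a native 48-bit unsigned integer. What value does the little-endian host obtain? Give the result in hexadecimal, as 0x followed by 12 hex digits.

16265899160076 in 48-bit hexadecimal is 0x0ECB3324320C.
Stored big-endian, the bytes at ascending addresses are 0E CB 33 24 32 0C.
Read back as little-endian, the first byte is least significant, giving 0x0C322433CB0E.

0x0C322433CB0E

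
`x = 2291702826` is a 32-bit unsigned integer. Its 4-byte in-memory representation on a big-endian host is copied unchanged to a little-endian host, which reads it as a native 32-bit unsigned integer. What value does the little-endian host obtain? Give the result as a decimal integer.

714905736

2291702826 in 32-bit hexadecimal is 0x88989C2A.
Stored big-endian, the bytes at ascending addresses are 88 98 9C 2A.
Read back as little-endian, the first byte is least significant, giving 0x2A9C9888.
0x2A9C9888 = 714905736.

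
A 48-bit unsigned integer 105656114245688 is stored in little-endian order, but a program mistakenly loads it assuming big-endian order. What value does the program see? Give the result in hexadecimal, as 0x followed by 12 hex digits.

0x387028FB1760

105656114245688 in 48-bit hexadecimal is 0x6017FB287038.
Stored little-endian, the bytes at ascending addresses are 38 70 28 FB 17 60.
Read back as big-endian, the last byte is least significant, giving 0x387028FB1760.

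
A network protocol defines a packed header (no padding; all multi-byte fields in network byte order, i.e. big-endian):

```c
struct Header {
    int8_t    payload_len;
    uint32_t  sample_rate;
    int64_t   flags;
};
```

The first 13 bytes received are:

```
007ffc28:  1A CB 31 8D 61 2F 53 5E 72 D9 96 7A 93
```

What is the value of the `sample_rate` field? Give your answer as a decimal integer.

3409022305

`sample_rate` follows `payload_len` (1 byte), so it starts at byte offset 1 and occupies 4 bytes.
Bytes at offsets 1..4: CB 31 8D 61.
Big-endian stores the most-significant byte at the lowest address.
The bytes are already most-significant first: 0xCB318D61.
0xCB318D61 = 3409022305.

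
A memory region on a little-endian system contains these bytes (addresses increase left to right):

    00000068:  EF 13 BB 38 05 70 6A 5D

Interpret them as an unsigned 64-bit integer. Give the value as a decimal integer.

6731315760787559407

Little-endian stores the least-significant byte at the lowest address.
Reassemble most-significant byte first: 5D 6A 70 05 38 BB 13 EF → 0x5D6A700538BB13EF.
0x5D6A700538BB13EF = 6731315760787559407.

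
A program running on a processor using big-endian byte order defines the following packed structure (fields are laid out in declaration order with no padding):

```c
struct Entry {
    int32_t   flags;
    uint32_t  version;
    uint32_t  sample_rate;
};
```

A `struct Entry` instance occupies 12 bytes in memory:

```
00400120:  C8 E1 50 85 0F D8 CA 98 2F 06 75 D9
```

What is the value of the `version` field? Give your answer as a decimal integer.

`version` follows `flags` (4 bytes), so it starts at byte offset 4 and occupies 4 bytes.
Bytes at offsets 4..7: 0F D8 CA 98.
Big-endian stores the most-significant byte at the lowest address.
The bytes are already most-significant first: 0x0FD8CA98.
0x0FD8CA98 = 265865880.

265865880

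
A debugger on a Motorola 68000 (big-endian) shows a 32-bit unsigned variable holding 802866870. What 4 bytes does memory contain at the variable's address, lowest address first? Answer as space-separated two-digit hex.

802866870 in hexadecimal, padded to 32 bits, is 0x2FDAC6B6.
Split into bytes (most-significant first): 2F DA C6 B6.
Big-endian stores the most-significant byte at the lowest address.
So the memory order matches the most-significant-first order: 2F DA C6 B6.

2F DA C6 B6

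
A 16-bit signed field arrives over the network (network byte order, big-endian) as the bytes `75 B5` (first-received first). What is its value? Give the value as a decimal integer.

30133

Big-endian stores the most-significant byte at the lowest address.
The bytes are already most-significant first: 0x75B5.
0x75B5 = 30133.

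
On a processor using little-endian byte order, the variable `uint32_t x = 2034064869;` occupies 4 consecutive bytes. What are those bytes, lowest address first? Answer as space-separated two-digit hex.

E5 5D 3D 79

2034064869 in hexadecimal, padded to 32 bits, is 0x793D5DE5.
Split into bytes (most-significant first): 79 3D 5D E5.
In little-endian order the low byte comes first in memory.
So at ascending addresses the bytes are E5 5D 3D 79.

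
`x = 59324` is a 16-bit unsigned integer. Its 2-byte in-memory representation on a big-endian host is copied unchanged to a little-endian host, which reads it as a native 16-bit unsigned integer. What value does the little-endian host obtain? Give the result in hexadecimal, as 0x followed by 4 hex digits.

59324 in 16-bit hexadecimal is 0xE7BC.
Stored big-endian, the bytes at ascending addresses are E7 BC.
Read back as little-endian, the first byte is least significant, giving 0xBCE7.

0xBCE7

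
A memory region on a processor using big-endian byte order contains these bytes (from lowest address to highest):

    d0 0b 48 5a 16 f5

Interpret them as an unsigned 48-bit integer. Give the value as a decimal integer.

Big-endian: lowest address holds the most-significant byte.
The bytes are already most-significant first: 0xD00B485A16F5.
0xD00B485A16F5 = 228746877081333.

228746877081333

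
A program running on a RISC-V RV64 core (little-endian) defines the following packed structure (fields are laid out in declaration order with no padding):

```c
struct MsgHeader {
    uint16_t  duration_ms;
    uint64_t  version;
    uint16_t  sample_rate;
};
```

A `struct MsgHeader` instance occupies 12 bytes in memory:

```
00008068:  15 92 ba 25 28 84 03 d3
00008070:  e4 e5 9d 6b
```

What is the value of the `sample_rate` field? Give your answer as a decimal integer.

`sample_rate` follows `duration_ms` (2 B), `version` (8 B), so it starts at offset 2 + 8 = 10 and occupies 2 bytes.
Bytes at offsets 10..11: 9D 6B.
Little-endian: lowest address holds the least-significant byte.
Reassemble most-significant byte first: 6B 9D → 0x6B9D.
0x6B9D = 27549.

27549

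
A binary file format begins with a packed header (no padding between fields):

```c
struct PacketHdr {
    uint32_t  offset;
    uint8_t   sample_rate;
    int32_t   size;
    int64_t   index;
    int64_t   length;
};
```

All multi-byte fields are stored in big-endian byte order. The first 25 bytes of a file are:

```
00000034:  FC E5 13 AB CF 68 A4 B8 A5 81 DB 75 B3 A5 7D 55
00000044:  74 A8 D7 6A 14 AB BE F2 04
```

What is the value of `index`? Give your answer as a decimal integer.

-9089542008481163916

`index` follows `offset` (4 B), `sample_rate` (1 B), `size` (4 B), so it starts at offset 4 + 1 + 4 = 9 and occupies 8 bytes.
Bytes at offsets 9..16: 81 DB 75 B3 A5 7D 55 74.
In big-endian order the high byte comes first in memory.
The bytes are already most-significant first: 0x81DB75B3A57D5574.
Top bit is set, so as a signed 64-bit value this is 0x81DB75B3A57D5574 − 2^64 = -9089542008481163916.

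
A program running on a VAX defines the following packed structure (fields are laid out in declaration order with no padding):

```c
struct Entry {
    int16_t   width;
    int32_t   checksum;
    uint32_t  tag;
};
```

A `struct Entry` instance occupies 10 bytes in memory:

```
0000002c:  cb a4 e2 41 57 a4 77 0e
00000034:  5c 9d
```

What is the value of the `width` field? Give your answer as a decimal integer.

`width` is the first field, at byte offset 0, occupying 2 bytes.
Bytes at offsets 0..1: CB A4.
Little-endian: lowest address holds the least-significant byte.
Reassemble most-significant byte first: A4 CB → 0xA4CB.
Top bit is set, so as a signed 16-bit value this is 0xA4CB − 2^16 = -23349.

-23349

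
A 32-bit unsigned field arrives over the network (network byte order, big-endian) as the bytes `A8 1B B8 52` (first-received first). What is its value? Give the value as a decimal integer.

In big-endian order the high byte comes first in memory.
The bytes are already most-significant first: 0xA81BB852.
0xA81BB852 = 2820388946.

2820388946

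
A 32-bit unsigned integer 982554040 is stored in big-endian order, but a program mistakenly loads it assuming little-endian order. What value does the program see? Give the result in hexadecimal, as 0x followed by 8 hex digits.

982554040 in 32-bit hexadecimal is 0x3A9095B8.
Stored big-endian, the bytes at ascending addresses are 3A 90 95 B8.
Read back as little-endian, the first byte is least significant, giving 0xB895903A.

0xB895903A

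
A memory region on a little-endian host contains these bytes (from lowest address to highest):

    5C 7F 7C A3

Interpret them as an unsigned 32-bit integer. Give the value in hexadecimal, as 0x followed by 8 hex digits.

Little-endian stores the least-significant byte at the lowest address.
Reassemble most-significant byte first: A3 7C 7F 5C → 0xA37C7F5C.

0xA37C7F5C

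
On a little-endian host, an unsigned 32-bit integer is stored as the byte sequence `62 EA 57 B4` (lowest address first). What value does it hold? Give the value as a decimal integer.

In little-endian order the low byte comes first in memory.
Reassemble most-significant byte first: B4 57 EA 62 → 0xB457EA62.
0xB457EA62 = 3025660514.

3025660514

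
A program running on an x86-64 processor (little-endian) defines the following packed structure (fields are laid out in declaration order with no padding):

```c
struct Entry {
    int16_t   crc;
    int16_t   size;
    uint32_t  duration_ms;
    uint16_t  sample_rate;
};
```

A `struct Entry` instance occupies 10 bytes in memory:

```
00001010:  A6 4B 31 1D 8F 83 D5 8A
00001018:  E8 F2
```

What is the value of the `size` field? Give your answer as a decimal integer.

7473

`size` follows `crc` (2 bytes), so it starts at byte offset 2 and occupies 2 bytes.
Bytes at offsets 2..3: 31 1D.
Little-endian: lowest address holds the least-significant byte.
Reassemble most-significant byte first: 1D 31 → 0x1D31.
0x1D31 = 7473.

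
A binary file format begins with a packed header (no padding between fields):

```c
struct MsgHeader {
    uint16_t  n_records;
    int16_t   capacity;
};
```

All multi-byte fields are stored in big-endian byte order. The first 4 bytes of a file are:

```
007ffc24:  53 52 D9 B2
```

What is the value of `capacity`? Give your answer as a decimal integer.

-9806

`capacity` follows `n_records` (2 bytes), so it starts at byte offset 2 and occupies 2 bytes.
Bytes at offsets 2..3: D9 B2.
In big-endian order the high byte comes first in memory.
The bytes are already most-significant first: 0xD9B2.
Top bit is set, so as a signed 16-bit value this is 0xD9B2 − 2^16 = -9806.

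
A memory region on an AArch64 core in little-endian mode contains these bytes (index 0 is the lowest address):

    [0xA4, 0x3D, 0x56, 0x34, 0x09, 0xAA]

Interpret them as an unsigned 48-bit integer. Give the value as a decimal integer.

In little-endian order the low byte comes first in memory.
Reassemble most-significant byte first: AA 09 34 56 3D A4 → 0xAA0934563DA4.
0xAA0934563DA4 = 186956509494692.

186956509494692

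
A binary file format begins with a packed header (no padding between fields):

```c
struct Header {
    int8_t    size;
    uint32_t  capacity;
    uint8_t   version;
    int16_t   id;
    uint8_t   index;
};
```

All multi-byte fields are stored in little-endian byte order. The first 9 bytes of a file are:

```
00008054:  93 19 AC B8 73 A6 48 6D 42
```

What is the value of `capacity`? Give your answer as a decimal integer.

`capacity` follows `size` (1 byte), so it starts at byte offset 1 and occupies 4 bytes.
Bytes at offsets 1..4: 19 AC B8 73.
Little-endian: lowest address holds the least-significant byte.
Reassemble most-significant byte first: 73 B8 AC 19 → 0x73B8AC19.
0x73B8AC19 = 1941482521.

1941482521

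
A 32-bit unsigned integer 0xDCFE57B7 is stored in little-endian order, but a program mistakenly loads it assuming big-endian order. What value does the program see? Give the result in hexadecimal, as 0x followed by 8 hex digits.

0xB757FEDC

Stored little-endian, the bytes at ascending addresses are B7 57 FE DC.
Read back as big-endian, the last byte is least significant, giving 0xB757FEDC.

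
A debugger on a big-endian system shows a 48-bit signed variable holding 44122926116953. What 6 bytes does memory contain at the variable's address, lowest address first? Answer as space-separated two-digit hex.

44122926116953 in hexadecimal, padded to 48 bits, is 0x28212B567059.
Split into bytes (most-significant first): 28 21 2B 56 70 59.
Big-endian: lowest address holds the most-significant byte.
So the memory order matches the most-significant-first order: 28 21 2B 56 70 59.

28 21 2B 56 70 59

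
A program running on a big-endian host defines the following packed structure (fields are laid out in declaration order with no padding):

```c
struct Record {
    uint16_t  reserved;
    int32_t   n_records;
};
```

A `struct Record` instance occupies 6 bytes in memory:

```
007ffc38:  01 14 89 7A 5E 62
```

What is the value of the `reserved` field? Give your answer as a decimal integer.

`reserved` is the first field, at byte offset 0, occupying 2 bytes.
Bytes at offsets 0..1: 01 14.
Big-endian: lowest address holds the most-significant byte.
The bytes are already most-significant first: 0x0114.
0x0114 = 276.

276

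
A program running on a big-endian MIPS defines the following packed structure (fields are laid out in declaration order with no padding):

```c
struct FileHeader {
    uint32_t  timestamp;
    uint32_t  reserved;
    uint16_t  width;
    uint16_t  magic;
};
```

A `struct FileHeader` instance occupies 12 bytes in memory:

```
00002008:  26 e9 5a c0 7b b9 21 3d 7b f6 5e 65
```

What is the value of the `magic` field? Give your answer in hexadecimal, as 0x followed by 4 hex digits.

`magic` follows `timestamp` (4 B), `reserved` (4 B), `width` (2 B), so it starts at offset 4 + 4 + 2 = 10 and occupies 2 bytes.
Bytes at offsets 10..11: 5E 65.
In big-endian order the high byte comes first in memory.
The bytes are already most-significant first: 0x5E65.

0x5E65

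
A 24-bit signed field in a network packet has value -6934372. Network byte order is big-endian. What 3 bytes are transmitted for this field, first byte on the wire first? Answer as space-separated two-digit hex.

96 30 9C

Two's complement of -6934372 in 24 bits: 6934372 = 0x69CF64; invert → 0x96309B; add 1 → 0x96309C.
Split into bytes (most-significant first): 96 30 9C.
Big-endian: lowest address holds the most-significant byte.
So the memory order matches the most-significant-first order: 96 30 9C.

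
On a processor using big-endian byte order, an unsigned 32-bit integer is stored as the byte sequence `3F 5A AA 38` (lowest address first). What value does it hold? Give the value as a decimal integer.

Big-endian: lowest address holds the most-significant byte.
The bytes are already most-significant first: 0x3F5AAA38.
0x3F5AAA38 = 1062906424.

1062906424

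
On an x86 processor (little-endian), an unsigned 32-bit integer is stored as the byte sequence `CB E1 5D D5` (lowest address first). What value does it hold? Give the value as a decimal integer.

Little-endian stores the least-significant byte at the lowest address.
Reassemble most-significant byte first: D5 5D E1 CB → 0xD55DE1CB.
0xD55DE1CB = 3579699659.

3579699659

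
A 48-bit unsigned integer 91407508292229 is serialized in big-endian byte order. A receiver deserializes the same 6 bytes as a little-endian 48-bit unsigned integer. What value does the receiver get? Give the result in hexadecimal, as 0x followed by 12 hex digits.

0x85C20F782253

91407508292229 in 48-bit hexadecimal is 0x5322780FC285.
Stored big-endian, the bytes at ascending addresses are 53 22 78 0F C2 85.
Read back as little-endian, the first byte is least significant, giving 0x85C20F782253.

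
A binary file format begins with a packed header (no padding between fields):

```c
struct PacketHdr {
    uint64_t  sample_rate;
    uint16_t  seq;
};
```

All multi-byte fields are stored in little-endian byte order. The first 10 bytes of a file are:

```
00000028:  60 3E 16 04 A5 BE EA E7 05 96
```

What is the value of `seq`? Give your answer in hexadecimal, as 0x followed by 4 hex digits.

0x9605

`seq` follows `sample_rate` (8 bytes), so it starts at byte offset 8 and occupies 2 bytes.
Bytes at offsets 8..9: 05 96.
In little-endian order the low byte comes first in memory.
Reassemble most-significant byte first: 96 05 → 0x9605.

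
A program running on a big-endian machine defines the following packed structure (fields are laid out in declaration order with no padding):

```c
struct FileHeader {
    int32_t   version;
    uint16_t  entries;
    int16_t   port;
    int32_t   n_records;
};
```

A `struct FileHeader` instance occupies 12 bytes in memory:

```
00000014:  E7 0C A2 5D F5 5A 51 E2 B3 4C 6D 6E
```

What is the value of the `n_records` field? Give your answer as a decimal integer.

`n_records` follows `version` (4 B), `entries` (2 B), `port` (2 B), so it starts at offset 4 + 2 + 2 = 8 and occupies 4 bytes.
Bytes at offsets 8..11: B3 4C 6D 6E.
Big-endian: lowest address holds the most-significant byte.
The bytes are already most-significant first: 0xB34C6D6E.
Top bit is set, so as a signed 32-bit value this is 0xB34C6D6E − 2^32 = -1286836882.

-1286836882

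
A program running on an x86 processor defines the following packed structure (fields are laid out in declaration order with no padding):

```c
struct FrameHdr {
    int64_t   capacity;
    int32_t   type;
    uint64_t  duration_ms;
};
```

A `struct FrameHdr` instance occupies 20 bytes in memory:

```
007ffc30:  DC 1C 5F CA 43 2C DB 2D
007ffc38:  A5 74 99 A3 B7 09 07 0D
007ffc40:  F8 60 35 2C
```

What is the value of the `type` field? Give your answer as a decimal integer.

`type` follows `capacity` (8 bytes), so it starts at byte offset 8 and occupies 4 bytes.
Bytes at offsets 8..11: A5 74 99 A3.
Little-endian: lowest address holds the least-significant byte.
Reassemble most-significant byte first: A3 99 74 A5 → 0xA39974A5.
Top bit is set, so as a signed 32-bit value this is 0xA39974A5 − 2^32 = -1550224219.

-1550224219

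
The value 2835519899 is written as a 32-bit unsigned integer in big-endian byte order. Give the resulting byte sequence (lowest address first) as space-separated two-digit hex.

2835519899 in hexadecimal, padded to 32 bits, is 0xA902999B.
Split into bytes (most-significant first): A9 02 99 9B.
In big-endian order the high byte comes first in memory.
So the memory order matches the most-significant-first order: A9 02 99 9B.

A9 02 99 9B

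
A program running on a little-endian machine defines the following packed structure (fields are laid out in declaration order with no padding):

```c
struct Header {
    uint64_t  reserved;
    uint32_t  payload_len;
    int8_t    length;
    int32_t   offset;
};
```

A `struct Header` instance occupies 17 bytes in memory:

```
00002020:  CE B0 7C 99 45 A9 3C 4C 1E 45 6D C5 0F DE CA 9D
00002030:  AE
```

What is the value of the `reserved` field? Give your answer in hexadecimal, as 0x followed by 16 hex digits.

0x4C3CA945997CB0CE

`reserved` is the first field, at byte offset 0, occupying 8 bytes.
Bytes at offsets 0..7: CE B0 7C 99 45 A9 3C 4C.
Little-endian: lowest address holds the least-significant byte.
Reassemble most-significant byte first: 4C 3C A9 45 99 7C B0 CE → 0x4C3CA945997CB0CE.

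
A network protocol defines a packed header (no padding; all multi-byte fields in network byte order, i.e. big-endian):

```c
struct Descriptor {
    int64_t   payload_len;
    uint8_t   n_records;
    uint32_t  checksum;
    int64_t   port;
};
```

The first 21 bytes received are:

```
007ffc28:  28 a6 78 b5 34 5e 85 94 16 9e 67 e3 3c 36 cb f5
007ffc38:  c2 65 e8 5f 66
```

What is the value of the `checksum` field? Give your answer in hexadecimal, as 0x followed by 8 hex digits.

0x9E67E33C

`checksum` follows `payload_len` (8 B), `n_records` (1 B), so it starts at offset 8 + 1 = 9 and occupies 4 bytes.
Bytes at offsets 9..12: 9E 67 E3 3C.
In big-endian order the high byte comes first in memory.
The bytes are already most-significant first: 0x9E67E33C.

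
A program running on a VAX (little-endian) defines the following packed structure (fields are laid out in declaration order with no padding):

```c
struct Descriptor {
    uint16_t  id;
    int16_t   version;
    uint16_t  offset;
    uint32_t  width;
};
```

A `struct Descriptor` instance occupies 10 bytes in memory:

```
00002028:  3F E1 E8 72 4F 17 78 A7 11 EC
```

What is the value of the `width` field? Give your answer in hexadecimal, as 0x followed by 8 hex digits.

0xEC11A778

`width` follows `id` (2 B), `version` (2 B), `offset` (2 B), so it starts at offset 2 + 2 + 2 = 6 and occupies 4 bytes.
Bytes at offsets 6..9: 78 A7 11 EC.
In little-endian order the low byte comes first in memory.
Reassemble most-significant byte first: EC 11 A7 78 → 0xEC11A778.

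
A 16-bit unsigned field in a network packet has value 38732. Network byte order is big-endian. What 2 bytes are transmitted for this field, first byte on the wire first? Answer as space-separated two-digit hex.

97 4C

38732 in hexadecimal, padded to 16 bits, is 0x974C.
Split into bytes (most-significant first): 97 4C.
Big-endian: lowest address holds the most-significant byte.
So the memory order matches the most-significant-first order: 97 4C.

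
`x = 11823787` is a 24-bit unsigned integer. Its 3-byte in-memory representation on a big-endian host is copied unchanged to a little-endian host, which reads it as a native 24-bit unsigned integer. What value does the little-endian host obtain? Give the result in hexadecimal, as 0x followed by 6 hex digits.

11823787 in 24-bit hexadecimal is 0xB46AAB.
Stored big-endian, the bytes at ascending addresses are B4 6A AB.
Read back as little-endian, the first byte is least significant, giving 0xAB6AB4.

0xAB6AB4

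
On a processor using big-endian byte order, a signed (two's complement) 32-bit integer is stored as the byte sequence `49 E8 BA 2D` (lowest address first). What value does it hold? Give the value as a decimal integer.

1239988781

Big-endian stores the most-significant byte at the lowest address.
The bytes are already most-significant first: 0x49E8BA2D.
0x49E8BA2D = 1239988781.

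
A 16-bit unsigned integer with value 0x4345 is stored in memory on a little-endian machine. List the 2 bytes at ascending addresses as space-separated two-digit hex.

45 43

Split into bytes (most-significant first): 43 45.
Little-endian stores the least-significant byte at the lowest address.
So at ascending addresses the bytes are 45 43.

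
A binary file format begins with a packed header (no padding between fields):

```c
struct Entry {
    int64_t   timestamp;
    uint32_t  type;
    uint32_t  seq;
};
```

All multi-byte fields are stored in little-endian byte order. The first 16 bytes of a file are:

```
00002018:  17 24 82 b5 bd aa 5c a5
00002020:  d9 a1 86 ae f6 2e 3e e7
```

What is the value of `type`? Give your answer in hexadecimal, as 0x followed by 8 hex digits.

0xAE86A1D9

`type` follows `timestamp` (8 bytes), so it starts at byte offset 8 and occupies 4 bytes.
Bytes at offsets 8..11: D9 A1 86 AE.
In little-endian order the low byte comes first in memory.
Reassemble most-significant byte first: AE 86 A1 D9 → 0xAE86A1D9.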